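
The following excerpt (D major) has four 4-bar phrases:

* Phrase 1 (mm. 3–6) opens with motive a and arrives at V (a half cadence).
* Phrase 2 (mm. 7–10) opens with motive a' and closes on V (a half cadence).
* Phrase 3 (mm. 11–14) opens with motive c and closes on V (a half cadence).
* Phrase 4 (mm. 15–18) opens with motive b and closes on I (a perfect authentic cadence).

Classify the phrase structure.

Four phrases in two halves: the first half (mm. 3-10) ends with a half cadence, the second (bars 11–18) with a perfect authentic cadence — a large antecedent–consequent pair, i.e. a double period.
Phrase 3 begins with different material from phrase 1, making it contrasting.

contrasting double period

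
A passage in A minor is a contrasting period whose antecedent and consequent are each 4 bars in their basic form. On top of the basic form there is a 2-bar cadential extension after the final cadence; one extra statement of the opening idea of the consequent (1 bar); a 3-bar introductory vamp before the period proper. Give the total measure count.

14 measures

Basic contrasting period: 4 + 4 = 8 bars.
8 (basic form) + 2 (cadential extension) + 1 (extra statement) + 3 (introduction) = 14.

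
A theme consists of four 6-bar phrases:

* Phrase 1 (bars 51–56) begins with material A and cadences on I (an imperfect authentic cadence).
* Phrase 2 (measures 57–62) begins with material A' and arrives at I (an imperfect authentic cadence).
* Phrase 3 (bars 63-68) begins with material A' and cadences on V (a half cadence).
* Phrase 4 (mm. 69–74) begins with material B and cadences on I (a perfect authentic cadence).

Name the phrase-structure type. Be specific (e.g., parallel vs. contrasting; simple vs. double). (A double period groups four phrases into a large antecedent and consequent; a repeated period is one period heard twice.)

Four phrases in two halves: the first half (measures 51–62) ends with an imperfect authentic cadence, the second (bars 63-74) with a perfect authentic cadence — a large antecedent–consequent pair, i.e. a double period.
Phrase 3 begins with the same material as phrase 1, making it parallel.

parallel double period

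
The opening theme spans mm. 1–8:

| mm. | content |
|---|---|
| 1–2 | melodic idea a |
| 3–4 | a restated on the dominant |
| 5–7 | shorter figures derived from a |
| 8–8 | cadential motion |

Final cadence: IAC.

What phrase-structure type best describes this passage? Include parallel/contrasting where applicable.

Basic idea (mm. 1–2) + its repetition (measures 3–4) form the presentation; fragmentation and cadence (mm. 5–8) form the continuation — the 8-bar whole is a sentence.

sentence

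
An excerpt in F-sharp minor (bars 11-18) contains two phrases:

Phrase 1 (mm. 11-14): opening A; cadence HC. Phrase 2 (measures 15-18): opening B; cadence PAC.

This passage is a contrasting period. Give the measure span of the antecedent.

measures 11–14

The antecedent is the phrase ending with the weaker cadence (half cadence, phrase 1) and the consequent the one ending more conclusively (perfect authentic cadence, phrase 2); the antecedent is mm. 11-14.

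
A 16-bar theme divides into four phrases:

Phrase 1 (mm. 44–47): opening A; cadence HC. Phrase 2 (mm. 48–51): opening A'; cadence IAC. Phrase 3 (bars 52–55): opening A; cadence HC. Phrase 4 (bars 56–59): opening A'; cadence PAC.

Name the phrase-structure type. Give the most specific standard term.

Four phrases in two halves: the first half (bars 44–51) ends with an imperfect authentic cadence, the second (bars 52–59) with a perfect authentic cadence — a large antecedent–consequent pair, i.e. a double period.
Phrase 3 begins with the same material as phrase 1, making it parallel.

parallel double period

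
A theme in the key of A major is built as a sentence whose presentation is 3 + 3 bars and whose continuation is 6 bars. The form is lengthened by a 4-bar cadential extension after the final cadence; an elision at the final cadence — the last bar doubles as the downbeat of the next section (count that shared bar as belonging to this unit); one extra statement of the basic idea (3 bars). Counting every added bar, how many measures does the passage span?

Basic sentence: 3 + 3 + 6 = 12 bars.
12 (basic form) + 4 (cadential extension) + 3 (extra statement) = 19.
The elision shares a bar with the next section but does not change this unit's count.

19 measures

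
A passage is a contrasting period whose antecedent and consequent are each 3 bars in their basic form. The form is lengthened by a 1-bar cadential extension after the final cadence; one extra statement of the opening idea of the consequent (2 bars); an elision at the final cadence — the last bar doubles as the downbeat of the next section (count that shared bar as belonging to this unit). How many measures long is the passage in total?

Basic contrasting period: 3 + 3 = 6 bars.
6 (basic form) + 1 (cadential extension) + 2 (extra statement) = 9.
The elision shares a bar with the next section but does not change this unit's count.

9 measures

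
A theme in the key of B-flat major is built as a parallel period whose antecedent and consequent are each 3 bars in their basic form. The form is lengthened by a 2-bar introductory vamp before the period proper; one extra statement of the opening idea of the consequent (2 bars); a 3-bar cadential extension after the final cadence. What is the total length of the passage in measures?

Basic parallel period: 3 + 3 = 6 bars.
6 (basic form) + 2 (introduction) + 2 (extra statement) + 3 (cadential extension) = 13.

13 measures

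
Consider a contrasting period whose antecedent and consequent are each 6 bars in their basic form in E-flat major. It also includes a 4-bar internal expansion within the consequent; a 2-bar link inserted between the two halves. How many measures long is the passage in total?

Basic contrasting period: 6 + 6 = 12 bars.
12 (basic form) + 4 (internal expansion) + 2 (link) = 18.

18 measures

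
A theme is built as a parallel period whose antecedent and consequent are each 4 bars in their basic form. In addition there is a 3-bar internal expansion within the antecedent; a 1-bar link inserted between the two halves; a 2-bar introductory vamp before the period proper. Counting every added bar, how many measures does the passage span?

Basic parallel period: 4 + 4 = 8 bars.
8 (basic form) + 3 (internal expansion) + 1 (link) + 2 (introduction) = 14.

14 measures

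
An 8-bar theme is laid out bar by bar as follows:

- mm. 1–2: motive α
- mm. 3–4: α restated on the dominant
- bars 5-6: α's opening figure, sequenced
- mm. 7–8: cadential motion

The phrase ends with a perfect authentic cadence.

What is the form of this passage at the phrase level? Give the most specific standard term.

Basic idea (bars 1–2) + its repetition (bars 3-4) form the presentation; fragmentation and cadence (measures 5–8) form the continuation — the 8-bar whole is a sentence.

sentence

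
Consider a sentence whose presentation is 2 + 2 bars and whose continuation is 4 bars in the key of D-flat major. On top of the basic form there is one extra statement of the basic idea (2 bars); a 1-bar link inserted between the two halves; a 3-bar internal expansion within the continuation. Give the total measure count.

14 measures

Basic sentence: 2 + 2 + 4 = 8 bars.
8 (basic form) + 2 (extra statement) + 1 (link) + 3 (internal expansion) = 14.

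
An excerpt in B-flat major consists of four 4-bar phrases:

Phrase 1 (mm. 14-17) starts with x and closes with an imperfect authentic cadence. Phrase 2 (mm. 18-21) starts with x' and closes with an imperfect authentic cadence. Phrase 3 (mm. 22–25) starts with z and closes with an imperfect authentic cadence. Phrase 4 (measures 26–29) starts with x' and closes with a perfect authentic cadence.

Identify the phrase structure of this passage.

contrasting double period

Four phrases in two halves: the first half (mm. 14-21) ends with an imperfect authentic cadence, the second (mm. 22-29) with a perfect authentic cadence — a large antecedent–consequent pair, i.e. a double period.
Phrase 3 begins with different material from phrase 1, making it contrasting.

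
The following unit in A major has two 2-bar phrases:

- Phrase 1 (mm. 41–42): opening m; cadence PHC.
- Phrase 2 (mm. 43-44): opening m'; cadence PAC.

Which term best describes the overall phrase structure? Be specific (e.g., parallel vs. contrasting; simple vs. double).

parallel period

Phrase 1 ends with a Phrygian half cadence (weaker) and phrase 2 with a perfect authentic cadence (stronger): antecedent + consequent = a period.
The two phrases open with the same material (m / m'), so the period is parallel.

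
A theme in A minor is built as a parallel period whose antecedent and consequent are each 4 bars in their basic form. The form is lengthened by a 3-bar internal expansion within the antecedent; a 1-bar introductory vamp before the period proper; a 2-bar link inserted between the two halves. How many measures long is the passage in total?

14 measures

Basic parallel period: 4 + 4 = 8 bars.
8 (basic form) + 3 (internal expansion) + 1 (introduction) + 2 (link) = 14.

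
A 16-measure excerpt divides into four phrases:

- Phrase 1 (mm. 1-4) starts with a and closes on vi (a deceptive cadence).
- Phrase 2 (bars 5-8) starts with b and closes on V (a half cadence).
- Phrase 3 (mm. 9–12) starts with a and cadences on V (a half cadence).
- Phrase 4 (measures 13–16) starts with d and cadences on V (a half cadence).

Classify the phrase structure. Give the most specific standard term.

Phrase 4 ends with a half cadence, no stronger than phrase 2's half cadence, so the four phrases do not form a double period; nor do phrases 3–4 duplicate 1–2, so it is not a repeated period. With no phrase reaching a conclusive cadence, the passage is a phrase group.

phrase group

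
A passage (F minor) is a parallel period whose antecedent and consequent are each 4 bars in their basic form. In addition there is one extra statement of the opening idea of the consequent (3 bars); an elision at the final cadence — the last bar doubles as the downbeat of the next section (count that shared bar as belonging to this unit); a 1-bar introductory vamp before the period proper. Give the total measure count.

12 measures

Basic parallel period: 4 + 4 = 8 bars.
8 (basic form) + 3 (extra statement) + 1 (introduction) = 12.
The elision shares a bar with the next section but does not change this unit's count.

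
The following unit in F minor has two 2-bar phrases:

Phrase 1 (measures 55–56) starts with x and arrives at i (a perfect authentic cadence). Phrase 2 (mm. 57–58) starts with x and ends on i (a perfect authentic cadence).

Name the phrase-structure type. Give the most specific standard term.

repeated phrase

Both phrases have the same opening (x) and the same cadence (perfect authentic cadence): the second is a restatement, not a consequent, so this is a repeated phrase rather than a period.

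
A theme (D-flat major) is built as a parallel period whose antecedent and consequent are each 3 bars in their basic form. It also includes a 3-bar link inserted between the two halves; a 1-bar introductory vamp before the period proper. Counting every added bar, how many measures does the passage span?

10 measures

Basic parallel period: 3 + 3 = 6 bars.
6 (basic form) + 3 (link) + 1 (introduction) = 10.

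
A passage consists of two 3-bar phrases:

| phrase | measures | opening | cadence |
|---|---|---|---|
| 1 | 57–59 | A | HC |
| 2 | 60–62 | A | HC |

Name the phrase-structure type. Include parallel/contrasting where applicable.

repeated phrase

Both phrases have the same opening (A) and the same cadence (half cadence): the second is a restatement, not a consequent, so this is a repeated phrase rather than a period.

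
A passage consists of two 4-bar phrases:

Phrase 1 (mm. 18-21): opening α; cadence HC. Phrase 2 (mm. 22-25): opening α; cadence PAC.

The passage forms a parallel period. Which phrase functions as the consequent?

The phrase ending with the weaker cadence (half cadence) is the antecedent; the one ending more conclusively (perfect authentic cadence) is the consequent. The consequent is phrase 2.

phrase 2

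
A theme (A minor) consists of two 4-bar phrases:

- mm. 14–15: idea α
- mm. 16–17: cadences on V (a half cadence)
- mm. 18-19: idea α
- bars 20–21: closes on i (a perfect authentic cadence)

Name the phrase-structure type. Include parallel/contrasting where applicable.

Phrase 1 ends with a half cadence (weaker) and phrase 2 with a perfect authentic cadence (stronger): antecedent + consequent = a period.
The two phrases open with the same material (α / α), so the period is parallel.

parallel period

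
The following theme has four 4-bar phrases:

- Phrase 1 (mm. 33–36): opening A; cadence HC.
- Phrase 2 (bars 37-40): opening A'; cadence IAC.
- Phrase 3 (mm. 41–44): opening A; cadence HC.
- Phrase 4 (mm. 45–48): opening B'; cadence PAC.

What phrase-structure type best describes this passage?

Four phrases in two halves: the first half (measures 33-40) ends with an imperfect authentic cadence, the second (mm. 41-48) with a perfect authentic cadence — a large antecedent–consequent pair, i.e. a double period.
Phrase 3 begins with the same material as phrase 1, making it parallel.

parallel double period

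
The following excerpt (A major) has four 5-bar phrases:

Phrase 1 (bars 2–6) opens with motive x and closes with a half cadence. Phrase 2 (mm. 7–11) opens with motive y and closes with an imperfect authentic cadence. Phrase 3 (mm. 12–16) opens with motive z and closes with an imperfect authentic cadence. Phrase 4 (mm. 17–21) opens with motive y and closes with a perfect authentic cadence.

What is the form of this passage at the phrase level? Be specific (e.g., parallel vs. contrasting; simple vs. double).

Four phrases in two halves: the first half (bars 2–11) ends with an imperfect authentic cadence, the second (bars 12–21) with a perfect authentic cadence — a large antecedent–consequent pair, i.e. a double period.
Phrase 3 begins with different material from phrase 1, making it contrasting.

contrasting double period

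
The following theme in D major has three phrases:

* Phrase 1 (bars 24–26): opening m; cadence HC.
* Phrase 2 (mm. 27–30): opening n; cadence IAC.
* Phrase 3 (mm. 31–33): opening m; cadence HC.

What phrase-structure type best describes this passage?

phrase group

The final phrase closes with a half cadence, which is not stronger than the preceding imperfect authentic cadence; the 3 phrases lack an overall antecedent–consequent design and so form a phrase group.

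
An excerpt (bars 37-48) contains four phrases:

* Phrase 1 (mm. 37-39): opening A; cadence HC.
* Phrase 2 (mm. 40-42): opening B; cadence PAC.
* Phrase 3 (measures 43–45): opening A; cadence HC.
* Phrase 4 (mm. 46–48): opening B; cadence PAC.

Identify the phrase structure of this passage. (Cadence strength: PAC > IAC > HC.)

The cadence pattern HC–PAC–HC–PAC is weak–strong twice, and phrases 3–4 restate phrases 1–2: a period heard twice, not a double period (which would end weakly at phrase 2).

repeated period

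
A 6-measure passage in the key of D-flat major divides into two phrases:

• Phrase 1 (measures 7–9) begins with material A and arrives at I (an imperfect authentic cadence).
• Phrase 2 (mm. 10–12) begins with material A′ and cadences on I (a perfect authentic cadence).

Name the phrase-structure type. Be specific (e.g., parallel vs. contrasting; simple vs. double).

Phrase 1 ends with an imperfect authentic cadence (weaker) and phrase 2 with a perfect authentic cadence (stronger): antecedent + consequent = a period.
The two phrases open with the same material (A / A′), so the period is parallel.

parallel period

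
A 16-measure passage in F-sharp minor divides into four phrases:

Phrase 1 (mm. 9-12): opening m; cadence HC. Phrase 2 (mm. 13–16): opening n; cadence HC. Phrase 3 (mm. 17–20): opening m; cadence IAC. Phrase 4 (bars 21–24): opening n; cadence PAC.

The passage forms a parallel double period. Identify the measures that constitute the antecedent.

measures 9–16

In a double period the four phrases pair into a large antecedent (phrases 1–2, ending half cadence) and a large consequent (phrases 3–4, ending perfect authentic cadence). The antecedent spans measures 9–16.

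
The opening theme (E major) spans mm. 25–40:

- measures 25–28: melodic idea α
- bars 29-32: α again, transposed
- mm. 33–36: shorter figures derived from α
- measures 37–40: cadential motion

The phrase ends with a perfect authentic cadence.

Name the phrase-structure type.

sentence

Basic idea (mm. 25–28) + its repetition (bars 29–32) form the presentation; fragmentation and cadence (measures 33–40) form the continuation — the 16-bar whole is a sentence.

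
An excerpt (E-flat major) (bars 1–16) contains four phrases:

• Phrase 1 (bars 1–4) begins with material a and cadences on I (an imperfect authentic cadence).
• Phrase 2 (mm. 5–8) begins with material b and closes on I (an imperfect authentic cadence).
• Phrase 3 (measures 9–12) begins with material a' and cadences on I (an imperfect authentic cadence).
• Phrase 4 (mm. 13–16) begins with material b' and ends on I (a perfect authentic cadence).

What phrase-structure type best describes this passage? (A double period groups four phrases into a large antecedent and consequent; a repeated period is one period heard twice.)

parallel double period

Four phrases in two halves: the first half (mm. 1–8) ends with an imperfect authentic cadence, the second (mm. 9–16) with a perfect authentic cadence — a large antecedent–consequent pair, i.e. a double period.
Phrase 3 begins with the same material as phrase 1, making it parallel.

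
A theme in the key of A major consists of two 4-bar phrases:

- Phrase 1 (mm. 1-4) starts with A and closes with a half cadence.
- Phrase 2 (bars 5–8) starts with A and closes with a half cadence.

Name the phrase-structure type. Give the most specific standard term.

repeated phrase

Both phrases have the same opening (A) and the same cadence (half cadence): the second is a restatement, not a consequent, so this is a repeated phrase rather than a period.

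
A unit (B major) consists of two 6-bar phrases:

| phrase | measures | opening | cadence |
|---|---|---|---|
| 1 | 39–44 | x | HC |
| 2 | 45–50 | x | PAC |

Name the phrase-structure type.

Phrase 1 ends with a half cadence (weaker) and phrase 2 with a perfect authentic cadence (stronger): antecedent + consequent = a period.
The two phrases open with the same material (x / x), so the period is parallel.

parallel period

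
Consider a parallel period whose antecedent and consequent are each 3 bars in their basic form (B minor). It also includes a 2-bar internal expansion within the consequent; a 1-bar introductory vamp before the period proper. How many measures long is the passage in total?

Basic parallel period: 3 + 3 = 6 bars.
6 (basic form) + 2 (internal expansion) + 1 (introduction) = 9.

9 measures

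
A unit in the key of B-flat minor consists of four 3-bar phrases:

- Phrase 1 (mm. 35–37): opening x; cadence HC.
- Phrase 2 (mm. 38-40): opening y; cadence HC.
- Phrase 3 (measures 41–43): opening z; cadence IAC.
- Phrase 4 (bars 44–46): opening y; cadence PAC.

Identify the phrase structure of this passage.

contrasting double period

Four phrases in two halves: the first half (bars 35-40) ends with a half cadence, the second (bars 41-46) with a perfect authentic cadence — a large antecedent–consequent pair, i.e. a double period.
Phrase 3 begins with different material from phrase 1, making it contrasting.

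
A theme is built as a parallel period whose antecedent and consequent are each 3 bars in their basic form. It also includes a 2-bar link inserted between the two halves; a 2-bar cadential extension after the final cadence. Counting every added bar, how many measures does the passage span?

Basic parallel period: 3 + 3 = 6 bars.
6 (basic form) + 2 (link) + 2 (cadential extension) = 10.

10 measures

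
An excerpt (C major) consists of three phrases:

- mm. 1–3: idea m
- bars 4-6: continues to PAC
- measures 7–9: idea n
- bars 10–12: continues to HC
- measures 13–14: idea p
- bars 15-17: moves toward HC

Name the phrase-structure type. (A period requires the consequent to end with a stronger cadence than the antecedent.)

The final phrase closes with a half cadence, which is not stronger than the preceding half cadence; the 3 phrases lack an overall antecedent–consequent design and so form a phrase group.

phrase group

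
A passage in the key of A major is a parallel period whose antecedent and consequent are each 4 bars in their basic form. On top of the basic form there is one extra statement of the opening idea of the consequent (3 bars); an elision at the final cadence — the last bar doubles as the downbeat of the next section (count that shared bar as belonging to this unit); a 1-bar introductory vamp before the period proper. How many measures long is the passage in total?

Basic parallel period: 4 + 4 = 8 bars.
8 (basic form) + 3 (extra statement) + 1 (introduction) = 12.
The elision shares a bar with the next section but does not change this unit's count.

12 measures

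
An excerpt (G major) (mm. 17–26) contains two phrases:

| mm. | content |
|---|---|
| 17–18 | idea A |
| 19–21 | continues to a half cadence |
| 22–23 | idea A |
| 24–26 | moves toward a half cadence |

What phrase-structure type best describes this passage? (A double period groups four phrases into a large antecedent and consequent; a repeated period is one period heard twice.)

Both phrases have the same opening (A) and the same cadence (half cadence): the second is a restatement, not a consequent, so this is a repeated phrase rather than a period.

repeated phrase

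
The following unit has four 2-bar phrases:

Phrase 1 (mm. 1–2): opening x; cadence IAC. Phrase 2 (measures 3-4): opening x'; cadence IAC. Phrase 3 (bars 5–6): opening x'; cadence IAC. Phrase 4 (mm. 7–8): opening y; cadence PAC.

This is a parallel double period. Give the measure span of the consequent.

measures 5–8

In a double period the first pair of phrases (ending imperfect authentic cadence) is the large antecedent and the second pair (ending perfect authentic cadence) is the large consequent; the consequent is measures 5–8.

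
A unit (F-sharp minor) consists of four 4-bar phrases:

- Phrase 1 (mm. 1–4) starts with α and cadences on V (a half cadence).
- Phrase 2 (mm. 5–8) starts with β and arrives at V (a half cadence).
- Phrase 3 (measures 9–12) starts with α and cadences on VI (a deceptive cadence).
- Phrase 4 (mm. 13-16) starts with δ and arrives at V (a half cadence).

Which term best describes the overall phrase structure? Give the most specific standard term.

phrase group

Phrase 4 ends with a half cadence, no stronger than phrase 2's half cadence, so the four phrases do not form a double period; nor do phrases 3–4 duplicate 1–2, so it is not a repeated period. With no phrase reaching a conclusive cadence, the passage is a phrase group.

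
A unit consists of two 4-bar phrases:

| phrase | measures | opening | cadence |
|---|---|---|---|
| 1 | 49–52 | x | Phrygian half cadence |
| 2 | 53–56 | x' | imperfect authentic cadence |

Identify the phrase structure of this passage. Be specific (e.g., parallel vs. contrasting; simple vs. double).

parallel period

Phrase 1 ends with a Phrygian half cadence (weaker) and phrase 2 with an imperfect authentic cadence (stronger): antecedent + consequent = a period.
The two phrases open with the same material (x / x'), so the period is parallel.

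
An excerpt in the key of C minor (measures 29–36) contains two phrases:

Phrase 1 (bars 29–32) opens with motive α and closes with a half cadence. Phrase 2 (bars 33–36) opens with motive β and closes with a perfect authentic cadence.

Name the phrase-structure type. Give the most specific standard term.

contrasting period

Phrase 1 ends with a half cadence (weaker) and phrase 2 with a perfect authentic cadence (stronger): antecedent + consequent = a period.
The two phrases open with different material (α / β), so the period is contrasting.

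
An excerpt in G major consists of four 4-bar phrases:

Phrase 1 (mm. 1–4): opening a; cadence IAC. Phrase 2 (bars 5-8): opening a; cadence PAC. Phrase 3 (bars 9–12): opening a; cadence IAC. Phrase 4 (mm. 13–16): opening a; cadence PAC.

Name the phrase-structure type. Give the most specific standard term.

repeated period

The cadence pattern IAC–PAC–IAC–PAC is weak–strong twice, and phrases 3–4 restate phrases 1–2: a period heard twice, not a double period (which would end weakly at phrase 2).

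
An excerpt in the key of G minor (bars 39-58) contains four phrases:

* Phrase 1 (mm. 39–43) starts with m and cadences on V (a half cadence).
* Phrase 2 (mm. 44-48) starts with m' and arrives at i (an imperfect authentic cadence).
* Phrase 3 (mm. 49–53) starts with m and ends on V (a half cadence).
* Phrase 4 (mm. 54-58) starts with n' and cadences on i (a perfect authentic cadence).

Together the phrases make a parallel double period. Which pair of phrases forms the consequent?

In a double period the first pair of phrases (ending imperfect authentic cadence) is the large antecedent and the second pair (ending perfect authentic cadence) is the large consequent; the consequent is phrases 3 and 4.

phrases 3 and 4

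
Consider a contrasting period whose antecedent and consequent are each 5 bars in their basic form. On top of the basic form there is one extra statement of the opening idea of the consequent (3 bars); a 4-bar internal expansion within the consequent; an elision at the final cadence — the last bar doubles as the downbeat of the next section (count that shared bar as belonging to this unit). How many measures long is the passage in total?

17 measures

Basic contrasting period: 5 + 5 = 10 bars.
10 (basic form) + 3 (extra statement) + 4 (internal expansion) = 17.
The elision shares a bar with the next section but does not change this unit's count.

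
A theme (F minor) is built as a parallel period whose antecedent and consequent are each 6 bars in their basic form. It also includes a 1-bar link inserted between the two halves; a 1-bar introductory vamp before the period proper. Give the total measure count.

Basic parallel period: 6 + 6 = 12 bars.
12 (basic form) + 1 (link) + 1 (introduction) = 14.

14 measures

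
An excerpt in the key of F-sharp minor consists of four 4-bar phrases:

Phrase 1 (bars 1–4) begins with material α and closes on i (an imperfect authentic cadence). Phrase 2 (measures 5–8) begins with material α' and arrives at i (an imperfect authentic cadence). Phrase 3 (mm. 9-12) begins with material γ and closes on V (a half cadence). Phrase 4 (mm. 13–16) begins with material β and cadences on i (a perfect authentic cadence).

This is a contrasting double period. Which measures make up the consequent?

measures 9–16

In a double period the first pair of phrases (ending imperfect authentic cadence) is the large antecedent and the second pair (ending perfect authentic cadence) is the large consequent; the consequent is measures 9–16.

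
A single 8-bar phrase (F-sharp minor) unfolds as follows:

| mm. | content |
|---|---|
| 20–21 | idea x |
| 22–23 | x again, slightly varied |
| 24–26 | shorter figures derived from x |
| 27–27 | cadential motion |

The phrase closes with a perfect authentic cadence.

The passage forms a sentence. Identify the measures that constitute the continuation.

After the presentation (measures 20–23), the continuation covers the fragmentation through the cadence: mm. 24-27.

measures 24–27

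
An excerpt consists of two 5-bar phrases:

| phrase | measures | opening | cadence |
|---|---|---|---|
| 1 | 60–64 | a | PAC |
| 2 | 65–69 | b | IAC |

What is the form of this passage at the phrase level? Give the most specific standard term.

The second phrase closes with an imperfect authentic cadence, which is not stronger than the first phrase's perfect authentic cadence; without a weak→strong cadential pair there is no antecedent–consequent relationship, so this is a phrase group rather than a period.

phrase group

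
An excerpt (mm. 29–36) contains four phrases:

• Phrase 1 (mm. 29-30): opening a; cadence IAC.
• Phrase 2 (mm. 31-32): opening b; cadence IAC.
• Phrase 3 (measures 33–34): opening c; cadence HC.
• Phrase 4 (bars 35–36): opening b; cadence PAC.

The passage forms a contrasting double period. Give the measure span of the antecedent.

In a double period the four phrases pair into a large antecedent (phrases 1–2, ending imperfect authentic cadence) and a large consequent (phrases 3–4, ending perfect authentic cadence). The antecedent spans mm. 29–32.

measures 29–32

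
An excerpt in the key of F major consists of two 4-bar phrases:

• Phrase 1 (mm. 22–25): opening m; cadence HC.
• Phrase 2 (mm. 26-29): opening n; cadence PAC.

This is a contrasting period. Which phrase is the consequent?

phrase 2

The phrase ending with the weaker cadence (half cadence) is the antecedent; the one ending more conclusively (perfect authentic cadence) is the consequent. The consequent is phrase 2.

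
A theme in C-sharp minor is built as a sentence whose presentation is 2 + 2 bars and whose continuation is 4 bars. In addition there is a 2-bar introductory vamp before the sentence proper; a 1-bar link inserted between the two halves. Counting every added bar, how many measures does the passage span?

Basic sentence: 2 + 2 + 4 = 8 bars.
8 (basic form) + 2 (introduction) + 1 (link) = 11.

11 measures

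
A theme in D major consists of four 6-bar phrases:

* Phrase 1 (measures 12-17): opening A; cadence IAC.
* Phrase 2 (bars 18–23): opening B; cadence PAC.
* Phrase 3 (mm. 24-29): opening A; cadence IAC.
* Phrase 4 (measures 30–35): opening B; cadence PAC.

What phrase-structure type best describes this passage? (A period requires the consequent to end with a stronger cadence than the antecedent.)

repeated period

The cadence pattern IAC–PAC–IAC–PAC is weak–strong twice, and phrases 3–4 restate phrases 1–2: a period heard twice, not a double period (which would end weakly at phrase 2).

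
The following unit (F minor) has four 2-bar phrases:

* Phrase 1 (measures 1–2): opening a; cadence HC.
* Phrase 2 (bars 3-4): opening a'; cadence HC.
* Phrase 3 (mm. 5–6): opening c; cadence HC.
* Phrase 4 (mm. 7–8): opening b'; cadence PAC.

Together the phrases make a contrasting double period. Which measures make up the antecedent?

measures 1–4

In a double period the first pair of phrases (ending half cadence) is the large antecedent and the second pair (ending perfect authentic cadence) is the large consequent; the antecedent is measures 1–4.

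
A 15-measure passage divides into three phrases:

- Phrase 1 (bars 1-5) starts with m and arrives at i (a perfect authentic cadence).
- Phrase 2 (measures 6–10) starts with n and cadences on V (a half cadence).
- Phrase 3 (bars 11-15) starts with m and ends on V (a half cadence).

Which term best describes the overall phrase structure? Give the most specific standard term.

The final phrase closes with a half cadence, which is not stronger than the preceding half cadence; the 3 phrases lack an overall antecedent–consequent design and so form a phrase group.

phrase group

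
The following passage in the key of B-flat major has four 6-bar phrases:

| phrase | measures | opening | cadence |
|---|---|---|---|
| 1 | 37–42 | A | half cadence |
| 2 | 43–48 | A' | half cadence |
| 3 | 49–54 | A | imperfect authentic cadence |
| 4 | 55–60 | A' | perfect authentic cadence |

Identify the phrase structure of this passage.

Four phrases in two halves: the first half (bars 37-48) ends with a half cadence, the second (bars 49–60) with a perfect authentic cadence — a large antecedent–consequent pair, i.e. a double period.
Phrase 3 begins with the same material as phrase 1, making it parallel.

parallel double period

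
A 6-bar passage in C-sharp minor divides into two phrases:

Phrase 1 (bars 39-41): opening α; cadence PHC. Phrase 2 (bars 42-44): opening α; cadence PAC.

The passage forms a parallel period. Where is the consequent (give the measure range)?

measures 42–44

The antecedent is the phrase ending with the weaker cadence (Phrygian half cadence, phrase 1) and the consequent the one ending more conclusively (perfect authentic cadence, phrase 2); the consequent is bars 42–44.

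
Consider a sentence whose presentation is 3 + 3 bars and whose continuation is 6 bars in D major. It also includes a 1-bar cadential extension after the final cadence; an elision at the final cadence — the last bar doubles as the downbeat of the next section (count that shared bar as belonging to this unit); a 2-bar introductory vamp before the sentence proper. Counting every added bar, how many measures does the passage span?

15 measures

Basic sentence: 3 + 3 + 6 = 12 bars.
12 (basic form) + 1 (cadential extension) + 2 (introduction) = 15.
The elision shares a bar with the next section but does not change this unit's count.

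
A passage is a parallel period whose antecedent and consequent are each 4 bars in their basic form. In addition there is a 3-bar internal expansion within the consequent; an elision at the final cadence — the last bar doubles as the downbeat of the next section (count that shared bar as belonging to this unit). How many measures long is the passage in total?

Basic parallel period: 4 + 4 = 8 bars.
8 (basic form) + 3 (internal expansion) = 11.
The elision shares a bar with the next section but does not change this unit's count.

11 measures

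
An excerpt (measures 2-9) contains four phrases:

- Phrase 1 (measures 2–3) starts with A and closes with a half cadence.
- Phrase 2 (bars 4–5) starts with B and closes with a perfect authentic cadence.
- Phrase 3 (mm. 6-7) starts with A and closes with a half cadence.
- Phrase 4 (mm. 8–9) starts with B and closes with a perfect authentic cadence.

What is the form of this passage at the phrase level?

The cadence pattern HC–PAC–HC–PAC is weak–strong twice, and phrases 3–4 restate phrases 1–2: a period heard twice, not a double period (which would end weakly at phrase 2).

repeated period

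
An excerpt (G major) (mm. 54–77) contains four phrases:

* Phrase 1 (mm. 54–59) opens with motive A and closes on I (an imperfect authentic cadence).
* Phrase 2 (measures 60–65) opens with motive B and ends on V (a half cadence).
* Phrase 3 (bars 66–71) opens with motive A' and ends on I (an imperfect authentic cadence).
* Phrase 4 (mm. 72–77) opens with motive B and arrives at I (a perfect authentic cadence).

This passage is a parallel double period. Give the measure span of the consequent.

In a double period the four phrases pair into a large antecedent (phrases 1–2, ending half cadence) and a large consequent (phrases 3–4, ending perfect authentic cadence). The consequent spans bars 66–77.

measures 66–77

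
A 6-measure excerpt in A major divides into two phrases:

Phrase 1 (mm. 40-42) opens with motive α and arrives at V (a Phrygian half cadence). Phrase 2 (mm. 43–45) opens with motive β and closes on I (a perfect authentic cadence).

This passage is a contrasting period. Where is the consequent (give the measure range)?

measures 43–45

The antecedent is the phrase ending with the weaker cadence (Phrygian half cadence, phrase 1) and the consequent the one ending more conclusively (perfect authentic cadence, phrase 2); the consequent is bars 43–45.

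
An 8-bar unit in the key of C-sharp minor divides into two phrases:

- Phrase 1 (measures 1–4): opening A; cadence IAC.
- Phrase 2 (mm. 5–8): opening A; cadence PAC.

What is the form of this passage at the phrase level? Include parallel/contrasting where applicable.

parallel period

Phrase 1 ends with an imperfect authentic cadence (weaker) and phrase 2 with a perfect authentic cadence (stronger): antecedent + consequent = a period.
The two phrases open with the same material (A / A), so the period is parallel.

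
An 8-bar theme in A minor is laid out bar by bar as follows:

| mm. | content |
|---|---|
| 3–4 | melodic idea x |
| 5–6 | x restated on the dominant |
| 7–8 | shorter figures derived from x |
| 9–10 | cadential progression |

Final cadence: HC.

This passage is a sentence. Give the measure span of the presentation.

measures 3–6

The presentation of a sentence is the basic idea (mm. 3-4) plus its repetition (measures 5–6); the presentation is therefore bars 3-6.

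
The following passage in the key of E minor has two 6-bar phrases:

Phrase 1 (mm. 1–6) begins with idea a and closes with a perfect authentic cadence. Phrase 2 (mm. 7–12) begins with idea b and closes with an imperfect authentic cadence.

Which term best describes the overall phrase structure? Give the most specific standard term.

The second phrase closes with an imperfect authentic cadence, which is not stronger than the first phrase's perfect authentic cadence; without a weak→strong cadential pair there is no antecedent–consequent relationship, so this is a phrase group rather than a period.

phrase group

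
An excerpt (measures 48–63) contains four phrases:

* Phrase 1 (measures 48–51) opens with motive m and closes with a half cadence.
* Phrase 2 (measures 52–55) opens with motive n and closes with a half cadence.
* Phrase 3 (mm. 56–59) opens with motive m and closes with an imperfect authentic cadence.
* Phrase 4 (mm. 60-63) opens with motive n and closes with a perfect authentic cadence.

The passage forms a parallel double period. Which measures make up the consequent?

measures 56–63

In a double period the four phrases pair into a large antecedent (phrases 1–2, ending half cadence) and a large consequent (phrases 3–4, ending perfect authentic cadence). The consequent spans bars 56-63.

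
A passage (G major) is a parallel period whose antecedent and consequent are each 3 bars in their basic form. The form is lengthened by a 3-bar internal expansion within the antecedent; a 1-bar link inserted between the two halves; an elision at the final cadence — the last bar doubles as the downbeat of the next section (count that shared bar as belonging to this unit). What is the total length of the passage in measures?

10 measures

Basic parallel period: 3 + 3 = 6 bars.
6 (basic form) + 3 (internal expansion) + 1 (link) = 10.
The elision shares a bar with the next section but does not change this unit's count.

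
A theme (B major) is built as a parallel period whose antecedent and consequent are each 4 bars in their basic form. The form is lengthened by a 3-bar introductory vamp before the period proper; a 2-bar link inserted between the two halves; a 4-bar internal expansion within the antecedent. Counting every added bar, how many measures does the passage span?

17 measures

Basic parallel period: 4 + 4 = 8 bars.
8 (basic form) + 3 (introduction) + 2 (link) + 4 (internal expansion) = 17.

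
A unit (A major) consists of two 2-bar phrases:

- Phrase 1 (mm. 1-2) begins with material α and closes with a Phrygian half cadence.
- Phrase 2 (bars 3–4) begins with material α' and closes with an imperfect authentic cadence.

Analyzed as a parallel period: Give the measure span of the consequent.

measures 3–4

The antecedent is the phrase ending with the weaker cadence (Phrygian half cadence, phrase 1) and the consequent the one ending more conclusively (imperfect authentic cadence, phrase 2); the consequent is bars 3–4.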